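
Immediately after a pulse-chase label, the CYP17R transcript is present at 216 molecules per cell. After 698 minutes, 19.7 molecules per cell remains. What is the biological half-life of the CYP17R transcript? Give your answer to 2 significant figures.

200 minutes

A/A₀ = 19.7/216 ≈ 0.091204.
n = log₂(10.964) ≈ 3.4548 half-lives elapsed in 698 minutes.
t½ = 698/3.4548 ≈ 202.04 minutes.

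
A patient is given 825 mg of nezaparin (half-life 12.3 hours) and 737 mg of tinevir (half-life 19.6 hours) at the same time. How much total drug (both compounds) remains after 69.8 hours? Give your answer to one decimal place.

78.6 mg

nezaparin: 825 × (1/2)^(69.8/12.3) = 825 × (1/2)^5.6748 ≈ 16.15 mg.
tinevir: 737 × (1/2)^(69.8/19.6) = 737 × (1/2)^3.5612 ≈ 62.436 mg.
Total = 16.15 + 62.436 ≈ 78.585 mg.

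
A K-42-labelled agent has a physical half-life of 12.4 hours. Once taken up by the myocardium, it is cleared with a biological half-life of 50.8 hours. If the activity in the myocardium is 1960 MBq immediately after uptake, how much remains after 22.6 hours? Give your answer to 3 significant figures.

407 MBq

1/t_eff = 1/t_phys + 1/t_biol = 1/12.4 + 1/50.8 = 0.10033 per hour.
t_eff = 12.4 × 50.8 / (12.4 + 50.8) ≈ 9.9671 hours.
Remaining = 1960 × (1/2)^(22.6/9.9671) = 1960 × (1/2)^2.2675 ≈ 407.08 MBq.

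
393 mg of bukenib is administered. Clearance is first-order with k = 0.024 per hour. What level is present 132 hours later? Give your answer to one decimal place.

t½ = ln 2 / k = 0.69315 / 0.024 ≈ 28.881 hours.
Number of half-lives: n = 132/28.881 ≈ 4.5705.
Remaining = 393 × (1/2)^4.5705 = 393 × 0.042088 ≈ 16.54 mg.

16.5 mg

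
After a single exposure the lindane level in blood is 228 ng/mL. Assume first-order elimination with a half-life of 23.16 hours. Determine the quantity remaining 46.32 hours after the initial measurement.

57 ng/mL

Elapsed time is 2 half-lives (46.32/23.16).
Each half-life halves the amount: 228 × (1/2)^2 = 228/4 = 57 ng/mL.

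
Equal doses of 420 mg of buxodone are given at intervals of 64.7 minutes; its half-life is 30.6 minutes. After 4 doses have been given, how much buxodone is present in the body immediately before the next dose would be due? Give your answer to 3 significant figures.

The 4 doses were given 258.8, 194.1, 129.4, 64.7 minutes ago.
Total = 420·(1/2)^(258.8/30.6) + 420·(1/2)^(194.1/30.6) + 420·(1/2)^(129.4/30.6) + 420·(1/2)^(64.7/30.6)
      = 1.1948 + 5.1734 + 22.401 + 96.997 ≈ 125.77 mg.

126 mg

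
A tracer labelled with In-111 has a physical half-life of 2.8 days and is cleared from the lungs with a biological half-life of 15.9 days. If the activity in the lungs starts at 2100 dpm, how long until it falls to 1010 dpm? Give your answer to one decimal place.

2.5 days

1/t_eff = 1/t_phys + 1/t_biol = 1/2.8 + 1/15.9 = 0.42004 per day.
t_eff = 2.8 × 15.9 / (2.8 + 15.9) ≈ 2.3807 days.
n = log₂(2100/1010) ≈ 1.056; t = 1.056 × 2.3807 ≈ 2.5142 days.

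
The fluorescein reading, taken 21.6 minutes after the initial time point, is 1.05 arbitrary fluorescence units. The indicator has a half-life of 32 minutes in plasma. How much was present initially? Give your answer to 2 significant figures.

Number of half-lives elapsed: n = 21.6/32 ≈ 0.675.
A₀ = A × 2^n = 1.05 × 2^0.675 = 1.05 × 1.5966 ≈ 1.6764 arbitrary fluorescence units.

1.7 arbitrary fluorescence units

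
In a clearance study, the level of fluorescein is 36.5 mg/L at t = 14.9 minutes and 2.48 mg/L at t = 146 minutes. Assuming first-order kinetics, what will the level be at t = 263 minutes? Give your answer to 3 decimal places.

Over Δt = 146 − 14.9 = 131.1 minutes, the level fell by a factor of 36.5/2.48 ≈ 14.718.
n = log₂(14.718) ≈ 3.8795 half-lives, so t½ = 131.1/3.8795 ≈ 33.793 minutes.
From t = 146 to t = 263: 2.48 × (1/2)^((263−146)/33.793) ≈ 0.22502 mg/L.

0.225 mg/L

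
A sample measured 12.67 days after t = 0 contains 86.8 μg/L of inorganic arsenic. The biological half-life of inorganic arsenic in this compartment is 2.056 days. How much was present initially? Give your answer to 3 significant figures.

Number of half-lives elapsed: n = 12.67/2.056 ≈ 6.1625.
A₀ = A × 2^n = 86.8 × 2^6.1625 = 86.8 × 71.628 ≈ 6217.3 μg/L.

6220 μg/L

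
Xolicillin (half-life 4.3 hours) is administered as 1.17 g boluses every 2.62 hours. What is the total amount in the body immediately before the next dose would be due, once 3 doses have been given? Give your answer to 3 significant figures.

1.60 g

The 3 doses were given 7.86, 5.24, 2.62 hours ago.
Total = 1.17·(1/2)^(7.86/4.3) + 1.17·(1/2)^(5.24/4.3) + 1.17·(1/2)^(2.62/4.3)
      = 0.32956 + 0.50275 + 0.76695 ≈ 1.5993 g.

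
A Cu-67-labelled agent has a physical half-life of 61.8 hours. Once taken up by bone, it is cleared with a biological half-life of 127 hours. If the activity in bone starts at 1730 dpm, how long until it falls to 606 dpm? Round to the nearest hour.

63 hours

1/t_eff = 1/t_phys + 1/t_biol = 1/61.8 + 1/127 = 0.024055 per hour.
t_eff = 61.8 × 127 / (61.8 + 127) ≈ 41.571 hours.
n = log₂(1730/606) ≈ 1.5134; t = 1.5134 × 41.571 ≈ 62.913 hours.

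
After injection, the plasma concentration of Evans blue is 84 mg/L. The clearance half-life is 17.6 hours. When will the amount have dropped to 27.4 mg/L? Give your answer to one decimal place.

Fraction remaining = 27.4/84 ≈ 0.32619.
n = log₂(84/27.4) = ln(3.0657)/ln 2 ≈ 1.6162 half-lives.
t = n × t½ = 1.6162 × 17.6 ≈ 28.445 hours.

28.4 hours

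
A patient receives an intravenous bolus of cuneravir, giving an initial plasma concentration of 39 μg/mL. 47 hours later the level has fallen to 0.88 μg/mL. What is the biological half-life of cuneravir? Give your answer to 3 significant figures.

A/A₀ = 0.88/39 ≈ 0.022564.
n = log₂(44.318) ≈ 5.4698 half-lives elapsed in 47 hours.
t½ = 47/5.4698 ≈ 8.5926 hours.

8.59 hours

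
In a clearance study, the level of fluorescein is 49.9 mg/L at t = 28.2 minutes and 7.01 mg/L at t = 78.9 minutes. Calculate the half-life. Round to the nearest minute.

18 minutes

Over Δt = 78.9 − 28.2 = 50.7 minutes, the level fell by a factor of 49.9/7.01 ≈ 7.1184.
n = log₂(7.1184) ≈ 2.8316 half-lives, so t½ = 50.7/2.8316 ≈ 17.905 minutes.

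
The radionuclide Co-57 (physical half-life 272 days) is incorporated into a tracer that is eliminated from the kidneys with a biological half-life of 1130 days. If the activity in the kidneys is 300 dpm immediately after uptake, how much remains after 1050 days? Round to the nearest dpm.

1/t_eff = 1/t_phys + 1/t_biol = 1/272 + 1/1130 = 0.0045614 per day.
t_eff = 272 × 1130 / (272 + 1130) ≈ 219.23 days.
Remaining = 300 × (1/2)^(1050/219.23) = 300 × (1/2)^4.7895 ≈ 10.848 dpm.

11 dpm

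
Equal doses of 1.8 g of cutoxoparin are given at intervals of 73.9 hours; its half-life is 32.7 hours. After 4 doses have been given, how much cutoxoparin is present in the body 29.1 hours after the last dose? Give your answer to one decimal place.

The 4 doses were given 250.8, 176.9, 103, 29.1 hours ago.
Total = 1.8·(1/2)^(250.8/32.7) + 1.8·(1/2)^(176.9/32.7) + 1.8·(1/2)^(103/32.7) + 1.8·(1/2)^(29.1/32.7)
      = 0.0088401 + 0.042341 + 0.2028 + 0.97137 ≈ 1.2254 g.

1.2 g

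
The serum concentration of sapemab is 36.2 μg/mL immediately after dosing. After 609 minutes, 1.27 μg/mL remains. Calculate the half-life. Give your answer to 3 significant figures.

A/A₀ = 1.27/36.2 ≈ 0.035083.
n = log₂(28.504) ≈ 4.8331 half-lives elapsed in 609 minutes.
t½ = 609/4.8331 ≈ 126.01 minutes.

126 minutes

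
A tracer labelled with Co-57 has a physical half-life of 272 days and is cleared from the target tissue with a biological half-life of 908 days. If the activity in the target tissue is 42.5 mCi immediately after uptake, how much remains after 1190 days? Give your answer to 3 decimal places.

1/t_eff = 1/t_phys + 1/t_biol = 1/272 + 1/908 = 0.0047778 per day.
t_eff = 272 × 908 / (272 + 908) ≈ 209.3 days.
Remaining = 42.5 × (1/2)^(1190/209.3) = 42.5 × (1/2)^5.6856 ≈ 0.82577 mCi.

0.826 mCi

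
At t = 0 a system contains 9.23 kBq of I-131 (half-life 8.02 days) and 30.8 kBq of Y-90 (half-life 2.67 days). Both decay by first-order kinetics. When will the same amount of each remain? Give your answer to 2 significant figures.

Set 9.23·(1/2)^(t/8.02) = 30.8·(1/2)^(t/2.67).
Taking log₂: log₂(9.23/30.8) = t·(1/8.02 − 1/2.67).
log₂(0.29968) = -1.7385; 1/8.02 − 1/2.67 = -0.24984.
t = -1.7385 / -0.24984 ≈ 6.9585 days.

7.0 days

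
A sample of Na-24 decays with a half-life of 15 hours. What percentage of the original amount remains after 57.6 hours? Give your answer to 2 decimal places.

6.98%

n = 57.6/15 ≈ 3.84 half-lives.
Fraction remaining = (1/2)^3.84 ≈ 0.06983, i.e. 6.983%.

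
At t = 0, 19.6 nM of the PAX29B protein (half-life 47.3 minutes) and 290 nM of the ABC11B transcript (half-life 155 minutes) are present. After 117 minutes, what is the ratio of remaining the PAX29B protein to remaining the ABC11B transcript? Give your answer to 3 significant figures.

0.0205

PAX29B protein: 19.6 × (1/2)^(117/47.3) = 19.6 × (1/2)^2.4736 ≈ 3.5289 nM.
ABC11B transcript: 290 × (1/2)^(117/155) = 290 × (1/2)^0.75484 ≈ 171.86 nM.
Ratio ≈ 3.5289 / 171.86 ≈ 0.020534.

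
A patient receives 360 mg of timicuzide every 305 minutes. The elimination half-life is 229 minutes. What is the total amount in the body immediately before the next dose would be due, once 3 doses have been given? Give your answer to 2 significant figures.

The 3 doses were given 915, 610, 305 minutes ago.
Total = 360·(1/2)^(915/229) + 360·(1/2)^(610/229) + 360·(1/2)^(305/229)
      = 22.568 + 56.811 + 143.01 ≈ 222.39 mg.

220 mg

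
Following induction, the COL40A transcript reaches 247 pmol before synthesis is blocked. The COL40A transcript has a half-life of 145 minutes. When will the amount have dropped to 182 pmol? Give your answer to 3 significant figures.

63.9 minutes

Fraction remaining = 182/247 ≈ 0.73684.
n = log₂(247/182) = ln(1.3571)/ln 2 ≈ 0.44057 half-lives.
t = n × t½ = 0.44057 × 145 ≈ 63.883 minutes.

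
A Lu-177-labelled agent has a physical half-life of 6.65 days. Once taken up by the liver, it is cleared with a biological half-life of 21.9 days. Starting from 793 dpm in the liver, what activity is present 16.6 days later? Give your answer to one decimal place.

1/t_eff = 1/t_phys + 1/t_biol = 1/6.65 + 1/21.9 = 0.19604 per day.
t_eff = 6.65 × 21.9 / (6.65 + 21.9) ≈ 5.1011 days.
Remaining = 793 × (1/2)^(16.6/5.1011) = 793 × (1/2)^3.2542 ≈ 83.11 dpm.

83.1 dpm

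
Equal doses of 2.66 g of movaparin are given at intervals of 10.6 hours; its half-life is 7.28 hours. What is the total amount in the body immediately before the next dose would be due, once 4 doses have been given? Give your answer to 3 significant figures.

The 4 doses were given 42.4, 31.8, 21.2, 10.6 hours ago.
Total = 2.66·(1/2)^(42.4/7.28) + 2.66·(1/2)^(31.8/7.28) + 2.66·(1/2)^(21.2/7.28) + 2.66·(1/2)^(10.6/7.28)
      = 0.046949 + 0.12881 + 0.35339 + 0.96955 ≈ 1.4987 g.

1.50 g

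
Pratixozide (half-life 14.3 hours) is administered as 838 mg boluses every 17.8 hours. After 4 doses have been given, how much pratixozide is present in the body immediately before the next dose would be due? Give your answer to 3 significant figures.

592 mg

The 4 doses were given 71.2, 53.4, 35.6, 17.8 hours ago.
Total = 838·(1/2)^(71.2/14.3) + 838·(1/2)^(53.4/14.3) + 838·(1/2)^(35.6/14.3) + 838·(1/2)^(17.8/14.3)
      = 26.571 + 62.968 + 149.22 + 353.62 ≈ 592.38 mg.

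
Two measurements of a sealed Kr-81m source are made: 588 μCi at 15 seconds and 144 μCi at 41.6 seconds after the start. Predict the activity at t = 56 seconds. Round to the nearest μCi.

67 μCi

Over Δt = 41.6 − 15 = 26.6 seconds, the level fell by a factor of 588/144 ≈ 4.0833.
n = log₂(4.0833) ≈ 2.0297 half-lives, so t½ = 26.6/2.0297 ≈ 13.105 seconds.
From t = 41.6 to t = 56: 144 × (1/2)^((56−41.6)/13.105) ≈ 67.234 μCi.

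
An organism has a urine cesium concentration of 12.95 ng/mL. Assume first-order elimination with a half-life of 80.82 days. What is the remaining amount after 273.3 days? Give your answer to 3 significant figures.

1.24 ng/mL

Number of half-lives: n = 273.3/80.82 ≈ 3.3816.
Remaining = 12.95 × (1/2)^3.3816 = 12.95 × 0.095949 ≈ 1.2425 ng/mL.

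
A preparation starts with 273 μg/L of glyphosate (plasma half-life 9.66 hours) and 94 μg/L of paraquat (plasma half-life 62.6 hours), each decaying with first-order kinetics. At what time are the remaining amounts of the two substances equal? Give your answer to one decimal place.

17.6 hours

Set 273·(1/2)^(t/9.66) = 94·(1/2)^(t/62.6).
Taking log₂: log₂(273/94) = t·(1/9.66 − 1/62.6).
log₂(2.9043) = 1.5382; 1/9.66 − 1/62.6 = 0.087545.
t = 1.5382 / 0.087545 ≈ 17.57 hours.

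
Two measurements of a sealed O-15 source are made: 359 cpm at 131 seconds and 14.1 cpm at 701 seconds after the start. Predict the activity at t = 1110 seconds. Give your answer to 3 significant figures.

Over Δt = 701 − 131 = 570 seconds, the level fell by a factor of 359/14.1 ≈ 25.461.
n = log₂(25.461) ≈ 4.6702 half-lives, so t½ = 570/4.6702 ≈ 122.05 seconds.
From t = 701 to t = 1110: 14.1 × (1/2)^((1110−701)/122.05) ≈ 1.3818 cpm.

1.38 cpm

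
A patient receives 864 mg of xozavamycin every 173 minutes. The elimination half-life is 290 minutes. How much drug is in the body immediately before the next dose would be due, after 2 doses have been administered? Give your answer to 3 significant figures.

949 mg

The 2 doses were given 346, 173 minutes ago.
Total = 864·(1/2)^(346/290) + 864·(1/2)^(173/290)
      = 377.88 + 571.39 ≈ 949.27 mg.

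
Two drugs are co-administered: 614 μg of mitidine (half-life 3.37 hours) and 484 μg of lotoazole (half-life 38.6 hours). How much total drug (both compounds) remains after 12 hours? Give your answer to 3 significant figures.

442 μg

mitidine: 614 × (1/2)^(12/3.37) = 614 × (1/2)^3.5608 ≈ 52.03 μg.
lotoazole: 484 × (1/2)^(12/38.6) = 484 × (1/2)^0.31088 ≈ 390.18 μg.
Total = 52.03 + 390.18 ≈ 442.21 μg.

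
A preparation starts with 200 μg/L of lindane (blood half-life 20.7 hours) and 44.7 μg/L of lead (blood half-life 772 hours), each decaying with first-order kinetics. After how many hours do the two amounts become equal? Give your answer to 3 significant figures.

Set 200·(1/2)^(t/20.7) = 44.7·(1/2)^(t/772).
Taking log₂: log₂(200/44.7) = t·(1/20.7 − 1/772).
log₂(4.4743) = 2.1617; 1/20.7 − 1/772 = 0.047014.
t = 2.1617 / 0.047014 ≈ 45.979 hours.

46.0 hours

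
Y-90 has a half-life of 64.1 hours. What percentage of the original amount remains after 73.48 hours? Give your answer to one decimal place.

n = 73.48/64.1 ≈ 1.1463 half-lives.
Fraction remaining = (1/2)^1.1463 ≈ 0.45177, i.e. 45.177%.

45.2%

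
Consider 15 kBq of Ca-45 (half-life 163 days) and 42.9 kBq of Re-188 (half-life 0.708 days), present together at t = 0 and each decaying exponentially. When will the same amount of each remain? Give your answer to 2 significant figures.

Set 15·(1/2)^(t/163) = 42.9·(1/2)^(t/0.708).
Taking log₂: log₂(15/42.9) = t·(1/163 − 1/0.708).
log₂(0.34965) = -1.516; 1/163 − 1/0.708 = -1.4063.
t = -1.516 / -1.4063 ≈ 1.078 days.

1.1 days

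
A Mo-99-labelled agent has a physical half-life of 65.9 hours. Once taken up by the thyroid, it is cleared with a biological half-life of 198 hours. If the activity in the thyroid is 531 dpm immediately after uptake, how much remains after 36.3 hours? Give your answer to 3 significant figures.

319 dpm

1/t_eff = 1/t_phys + 1/t_biol = 1/65.9 + 1/198 = 0.020225 per hour.
t_eff = 65.9 × 198 / (65.9 + 198) ≈ 49.444 hours.
Remaining = 531 × (1/2)^(36.3/49.444) = 531 × (1/2)^0.73417 ≈ 319.22 dpm.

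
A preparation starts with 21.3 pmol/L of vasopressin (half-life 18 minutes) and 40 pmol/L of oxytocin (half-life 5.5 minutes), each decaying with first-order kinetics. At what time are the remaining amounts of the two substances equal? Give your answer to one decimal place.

7.2 minutes

Set 21.3·(1/2)^(t/18) = 40·(1/2)^(t/5.5).
Taking log₂: log₂(21.3/40) = t·(1/18 − 1/5.5).
log₂(0.5325) = -0.90915; 1/18 − 1/5.5 = -0.12626.
t = -0.90915 / -0.12626 ≈ 7.2004 minutes.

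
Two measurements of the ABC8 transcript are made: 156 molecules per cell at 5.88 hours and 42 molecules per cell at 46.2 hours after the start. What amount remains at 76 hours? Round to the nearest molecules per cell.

Over Δt = 46.2 − 5.88 = 40.32 hours, the level fell by a factor of 156/42 ≈ 3.7143.
n = log₂(3.7143) ≈ 1.8931 half-lives, so t½ = 40.32/1.8931 ≈ 21.299 hours.
From t = 46.2 to t = 76: 42 × (1/2)^((76−46.2)/21.299) ≈ 15.924 molecules per cell.

16 molecules per cell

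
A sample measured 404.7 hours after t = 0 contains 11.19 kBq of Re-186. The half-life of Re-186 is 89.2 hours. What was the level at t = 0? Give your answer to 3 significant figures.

260 kBq

Number of half-lives elapsed: n = 404.7/89.2 ≈ 4.537.
A₀ = A × 2^n = 11.19 × 2^4.537 = 11.19 × 23.215 ≈ 259.78 kBq.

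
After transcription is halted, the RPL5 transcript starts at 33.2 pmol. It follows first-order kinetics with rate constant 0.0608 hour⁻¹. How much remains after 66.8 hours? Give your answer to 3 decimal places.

t½ = ln 2 / k = 0.69315 / 0.0608 ≈ 11.4 hours.
Number of half-lives: n = 66.8/11.4 ≈ 5.8594.
Remaining = 33.2 × (1/2)^5.8594 = 33.2 × 0.017224 ≈ 0.57184 pmol.

0.572 pmol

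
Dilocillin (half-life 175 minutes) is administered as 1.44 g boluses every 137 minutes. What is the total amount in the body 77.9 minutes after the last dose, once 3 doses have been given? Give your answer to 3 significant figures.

2.03 g

The 3 doses were given 351.9, 214.9, 77.9 minutes ago.
Total = 1.44·(1/2)^(351.9/175) + 1.44·(1/2)^(214.9/175) + 1.44·(1/2)^(77.9/175)
      = 0.3573 + 0.61475 + 1.0577 ≈ 2.0297 g.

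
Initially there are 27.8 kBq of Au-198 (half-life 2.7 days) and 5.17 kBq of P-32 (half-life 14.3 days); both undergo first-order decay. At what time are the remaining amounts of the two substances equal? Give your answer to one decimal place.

Set 27.8·(1/2)^(t/2.7) = 5.17·(1/2)^(t/14.3).
Taking log₂: log₂(27.8/5.17) = t·(1/2.7 − 1/14.3).
log₂(5.3772) = 2.4268; 1/2.7 − 1/14.3 = 0.30044.
t = 2.4268 / 0.30044 ≈ 8.0776 days.

8.1 days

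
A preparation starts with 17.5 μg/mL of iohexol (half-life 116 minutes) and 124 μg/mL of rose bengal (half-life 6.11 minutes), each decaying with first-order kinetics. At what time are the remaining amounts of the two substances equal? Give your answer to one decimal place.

18.2 minutes

Set 17.5·(1/2)^(t/116) = 124·(1/2)^(t/6.11).
Taking log₂: log₂(17.5/124) = t·(1/116 − 1/6.11).
log₂(0.14113) = -2.8249; 1/116 − 1/6.11 = -0.15505.
t = -2.8249 / -0.15505 ≈ 18.22 minutes.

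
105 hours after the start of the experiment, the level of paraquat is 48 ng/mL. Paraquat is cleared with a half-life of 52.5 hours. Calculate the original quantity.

Number of half-lives elapsed: n = 105/52.5 ≈ 2.
A₀ = A × 2^n = 48 × 2^2 = 48 × 4 ≈ 192 ng/mL.

192 ng/mL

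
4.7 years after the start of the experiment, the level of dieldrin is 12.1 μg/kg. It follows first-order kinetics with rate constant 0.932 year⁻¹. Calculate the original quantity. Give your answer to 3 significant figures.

t½ = ln 2 / k = 0.69315 / 0.932 ≈ 0.74372 years.
Number of half-lives elapsed: n = 4.7/0.74372 ≈ 6.3196.
A₀ = A × 2^n = 12.1 × 2^6.3196 = 12.1 × 79.87 ≈ 966.43 μg/kg.

966 μg/kg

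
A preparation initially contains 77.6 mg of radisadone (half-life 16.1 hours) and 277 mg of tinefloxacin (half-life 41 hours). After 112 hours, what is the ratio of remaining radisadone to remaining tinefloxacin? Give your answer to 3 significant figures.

0.0150

radisadone: 77.6 × (1/2)^(112/16.1) = 77.6 × (1/2)^6.9565 ≈ 0.6248 mg.
tinefloxacin: 277 × (1/2)^(112/41) = 277 × (1/2)^2.7317 ≈ 41.702 mg.
Ratio ≈ 0.6248 / 41.702 ≈ 0.014983.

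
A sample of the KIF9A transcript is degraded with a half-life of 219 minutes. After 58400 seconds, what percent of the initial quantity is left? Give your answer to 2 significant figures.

4.6%

58400 seconds = 973.333 minutes.
n = 973.333/219 ≈ 4.4444 half-lives.
Fraction remaining = (1/2)^4.4444 ≈ 0.045929, i.e. 4.5929%.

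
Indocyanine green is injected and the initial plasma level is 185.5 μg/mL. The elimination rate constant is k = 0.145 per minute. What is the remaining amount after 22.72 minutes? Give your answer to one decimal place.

t½ = ln 2 / k = 0.69315 / 0.145 ≈ 4.7803 minutes.
Number of half-lives: n = 22.72/4.7803 ≈ 4.7528.
Remaining = 185.5 × (1/2)^4.7528 = 185.5 × 0.03709 ≈ 6.8802 μg/mL.

6.9 μg/mL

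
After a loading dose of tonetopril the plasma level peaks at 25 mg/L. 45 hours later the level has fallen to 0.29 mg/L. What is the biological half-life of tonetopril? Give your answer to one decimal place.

7.0 hours

A/A₀ = 0.29/25 ≈ 0.0116.
n = log₂(86.207) ≈ 6.4297 half-lives elapsed in 45 hours.
t½ = 45/6.4297 ≈ 6.9987 hours.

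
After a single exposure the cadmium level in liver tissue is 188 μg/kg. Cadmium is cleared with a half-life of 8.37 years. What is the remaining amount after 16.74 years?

Elapsed time is 2 half-lives (16.74/8.37).
Each half-life halves the amount: 188 × (1/2)^2 = 188/4 = 47 μg/kg.

47 μg/kg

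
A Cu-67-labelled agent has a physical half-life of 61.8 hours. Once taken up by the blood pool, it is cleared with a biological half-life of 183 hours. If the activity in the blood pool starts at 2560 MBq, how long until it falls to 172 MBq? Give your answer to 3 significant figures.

180 hours

1/t_eff = 1/t_phys + 1/t_biol = 1/61.8 + 1/183 = 0.021646 per hour.
t_eff = 61.8 × 183 / (61.8 + 183) ≈ 46.199 hours.
n = log₂(2560/172) ≈ 3.8957; t = 3.8957 × 46.199 ≈ 179.97 hours.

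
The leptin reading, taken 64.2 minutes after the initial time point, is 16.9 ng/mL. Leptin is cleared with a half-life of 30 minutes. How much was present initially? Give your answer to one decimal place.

74.5 ng/mL

Number of half-lives elapsed: n = 64.2/30 ≈ 2.14.
A₀ = A × 2^n = 16.9 × 2^2.14 = 16.9 × 4.4076 ≈ 74.489 ng/mL.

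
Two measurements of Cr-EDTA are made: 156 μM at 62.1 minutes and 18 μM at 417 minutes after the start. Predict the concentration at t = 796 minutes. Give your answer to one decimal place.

Over Δt = 417 − 62.1 = 354.9 minutes, the level fell by a factor of 156/18 ≈ 8.6667.
n = log₂(8.6667) ≈ 3.1155 half-lives, so t½ = 354.9/3.1155 ≈ 113.92 minutes.
From t = 417 to t = 796: 18 × (1/2)^((796−417)/113.92) ≈ 1.7936 μM.

1.8 μM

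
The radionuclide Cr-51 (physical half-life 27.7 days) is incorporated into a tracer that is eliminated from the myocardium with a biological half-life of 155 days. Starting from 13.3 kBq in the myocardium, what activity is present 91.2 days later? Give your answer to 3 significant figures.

1/t_eff = 1/t_phys + 1/t_biol = 1/27.7 + 1/155 = 0.042553 per day.
t_eff = 27.7 × 155 / (27.7 + 155) ≈ 23.5 days.
Remaining = 13.3 × (1/2)^(91.2/23.5) = 13.3 × (1/2)^3.8808 ≈ 0.90284 kBq.

0.903 kBq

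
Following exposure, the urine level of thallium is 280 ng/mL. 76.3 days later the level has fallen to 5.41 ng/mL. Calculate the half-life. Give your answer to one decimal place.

A/A₀ = 5.41/280 ≈ 0.019321.
n = log₂(51.756) ≈ 5.6937 half-lives elapsed in 76.3 days.
t½ = 76.3/5.6937 ≈ 13.401 days.

13.4 days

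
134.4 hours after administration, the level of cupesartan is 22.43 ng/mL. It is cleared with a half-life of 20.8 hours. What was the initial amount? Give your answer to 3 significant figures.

1980 ng/mL

Number of half-lives elapsed: n = 134.4/20.8 ≈ 6.4615.
A₀ = A × 2^n = 22.43 × 2^6.4615 = 22.43 × 88.129 ≈ 1976.7 ng/mL.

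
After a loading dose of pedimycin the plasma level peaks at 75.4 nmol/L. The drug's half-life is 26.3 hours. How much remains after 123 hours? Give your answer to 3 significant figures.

2.95 nmol/L

Number of half-lives: n = 123/26.3 ≈ 4.6768.
Remaining = 75.4 × (1/2)^4.6768 = 75.4 × 0.039097 ≈ 2.9479 nmol/L.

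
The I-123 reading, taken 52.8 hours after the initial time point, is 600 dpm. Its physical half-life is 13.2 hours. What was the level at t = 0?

Number of half-lives elapsed: n = 52.8/13.2 ≈ 4.
A₀ = A × 2^n = 600 × 2^4 = 600 × 16 ≈ 9600 dpm.

9600 dpm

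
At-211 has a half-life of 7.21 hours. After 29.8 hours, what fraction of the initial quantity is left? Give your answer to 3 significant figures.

n = 29.8/7.21 ≈ 4.1331 half-lives.
Fraction remaining = (1/2)^4.1331 ≈ 0.05699.

0.0570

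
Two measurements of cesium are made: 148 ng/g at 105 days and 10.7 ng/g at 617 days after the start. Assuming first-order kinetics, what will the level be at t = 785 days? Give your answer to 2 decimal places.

Over Δt = 617 − 105 = 512 days, the level fell by a factor of 148/10.7 ≈ 13.832.
n = log₂(13.832) ≈ 3.7899 half-lives, so t½ = 512/3.7899 ≈ 135.1 days.
From t = 617 to t = 785: 10.7 × (1/2)^((785−617)/135.1) ≈ 4.5189 ng/g.

4.52 ng/g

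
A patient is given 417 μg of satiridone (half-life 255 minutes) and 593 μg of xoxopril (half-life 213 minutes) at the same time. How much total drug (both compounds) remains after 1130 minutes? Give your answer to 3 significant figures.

34.3 μg

satiridone: 417 × (1/2)^(1130/255) = 417 × (1/2)^4.4314 ≈ 19.327 μg.
xoxopril: 593 × (1/2)^(1130/213) = 593 × (1/2)^5.3052 ≈ 14.998 μg.
Total = 19.327 + 14.998 ≈ 34.325 μg.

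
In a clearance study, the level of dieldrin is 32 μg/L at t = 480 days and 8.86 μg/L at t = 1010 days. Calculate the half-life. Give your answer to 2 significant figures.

290 days

Over Δt = 1010 − 480 = 530 days, the level fell by a factor of 32/8.86 ≈ 3.6117.
n = log₂(3.6117) ≈ 1.8527 half-lives, so t½ = 530/1.8527 ≈ 286.07 days.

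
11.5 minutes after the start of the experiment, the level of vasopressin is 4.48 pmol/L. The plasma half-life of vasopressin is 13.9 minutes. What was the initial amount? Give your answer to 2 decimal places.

Number of half-lives elapsed: n = 11.5/13.9 ≈ 0.82734.
A₀ = A × 2^n = 4.48 × 2^0.82734 = 4.48 × 1.7744 ≈ 7.9493 pmol/L.

7.95 pmol/L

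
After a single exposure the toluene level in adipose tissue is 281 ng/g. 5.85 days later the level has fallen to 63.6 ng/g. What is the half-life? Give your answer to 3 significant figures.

2.73 days

A/A₀ = 63.6/281 ≈ 0.22633.
n = log₂(4.4182) ≈ 2.1435 half-lives elapsed in 5.85 days.
t½ = 5.85/2.1435 ≈ 2.7292 days.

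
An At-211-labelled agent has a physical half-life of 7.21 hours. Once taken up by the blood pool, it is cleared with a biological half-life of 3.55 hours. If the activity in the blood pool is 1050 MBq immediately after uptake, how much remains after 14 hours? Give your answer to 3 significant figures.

17.8 MBq

1/t_eff = 1/t_phys + 1/t_biol = 1/7.21 + 1/3.55 = 0.42039 per hour.
t_eff = 7.21 × 3.55 / (7.21 + 3.55) ≈ 2.3788 hours.
Remaining = 1050 × (1/2)^(14/2.3788) = 1050 × (1/2)^5.8854 ≈ 17.763 MBq.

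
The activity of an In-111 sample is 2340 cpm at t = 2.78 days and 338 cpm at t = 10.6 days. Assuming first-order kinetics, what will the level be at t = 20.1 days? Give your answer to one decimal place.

Over Δt = 10.6 − 2.78 = 7.82 days, the level fell by a factor of 2340/338 ≈ 6.9231.
n = log₂(6.9231) ≈ 2.7914 half-lives, so t½ = 7.82/2.7914 ≈ 2.8014 days.
From t = 10.6 to t = 20.1: 338 × (1/2)^((20.1−10.6)/2.8014) ≈ 32.218 cpm.

32.2 cpm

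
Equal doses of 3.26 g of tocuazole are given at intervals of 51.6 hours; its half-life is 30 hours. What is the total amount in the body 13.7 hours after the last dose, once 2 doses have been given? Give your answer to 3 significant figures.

The 2 doses were given 65.3, 13.7 hours ago.
Total = 3.26·(1/2)^(65.3/30) + 3.26·(1/2)^(13.7/30)
      = 0.72107 + 2.3755 ≈ 3.0965 g.

3.10 g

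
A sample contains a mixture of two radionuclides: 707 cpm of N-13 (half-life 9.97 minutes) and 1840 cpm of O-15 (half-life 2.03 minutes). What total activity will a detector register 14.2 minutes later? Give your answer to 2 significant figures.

N-13: 707 × (1/2)^(14.2/9.97) = 707 × (1/2)^1.4243 ≈ 263.43 cpm.
O-15: 1840 × (1/2)^(14.2/2.03) = 1840 × (1/2)^6.9951 ≈ 14.424 cpm.
Total = 263.43 + 14.424 ≈ 277.86 cpm.

280 cpm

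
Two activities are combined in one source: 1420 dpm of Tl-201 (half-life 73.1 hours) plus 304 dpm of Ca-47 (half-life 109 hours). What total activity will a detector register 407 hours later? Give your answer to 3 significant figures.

52.8 dpm

Tl-201: 1420 × (1/2)^(407/73.1) = 1420 × (1/2)^5.5677 ≈ 29.939 dpm.
Ca-47: 304 × (1/2)^(407/109) = 304 × (1/2)^3.7339 ≈ 22.848 dpm.
Total = 29.939 + 22.848 ≈ 52.787 dpm.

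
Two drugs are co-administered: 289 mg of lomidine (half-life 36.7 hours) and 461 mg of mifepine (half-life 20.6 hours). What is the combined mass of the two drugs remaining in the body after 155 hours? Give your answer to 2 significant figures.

18 mg

lomidine: 289 × (1/2)^(155/36.7) = 289 × (1/2)^4.2234 ≈ 15.471 mg.
mifepine: 461 × (1/2)^(155/20.6) = 461 × (1/2)^7.5243 ≈ 2.5042 mg.
Total = 15.471 + 2.5042 ≈ 17.975 mg.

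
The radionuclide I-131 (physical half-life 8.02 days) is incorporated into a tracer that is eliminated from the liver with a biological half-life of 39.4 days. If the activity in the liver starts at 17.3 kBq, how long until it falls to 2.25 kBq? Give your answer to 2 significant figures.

20 days

1/t_eff = 1/t_phys + 1/t_biol = 1/8.02 + 1/39.4 = 0.15007 per day.
t_eff = 8.02 × 39.4 / (8.02 + 39.4) ≈ 6.6636 days.
n = log₂(17.3/2.25) ≈ 2.9428; t = 2.9428 × 6.6636 ≈ 19.609 days.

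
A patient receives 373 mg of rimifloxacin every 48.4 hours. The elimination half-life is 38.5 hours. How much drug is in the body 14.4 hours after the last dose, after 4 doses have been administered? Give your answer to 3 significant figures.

480 mg

The 4 doses were given 159.6, 111.2, 62.8, 14.4 hours ago.
Total = 373·(1/2)^(159.6/38.5) + 373·(1/2)^(111.2/38.5) + 373·(1/2)^(62.8/38.5) + 373·(1/2)^(14.4/38.5)
      = 21.077 + 50.378 + 120.41 + 287.82 ≈ 479.69 mg.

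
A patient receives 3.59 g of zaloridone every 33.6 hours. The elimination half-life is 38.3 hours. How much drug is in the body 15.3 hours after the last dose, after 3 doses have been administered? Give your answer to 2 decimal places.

5.01 g

The 3 doses were given 82.5, 48.9, 15.3 hours ago.
Total = 3.59·(1/2)^(82.5/38.3) + 3.59·(1/2)^(48.9/38.3) + 3.59·(1/2)^(15.3/38.3)
      = 0.80661 + 1.4817 + 2.7217 ≈ 5.01 g.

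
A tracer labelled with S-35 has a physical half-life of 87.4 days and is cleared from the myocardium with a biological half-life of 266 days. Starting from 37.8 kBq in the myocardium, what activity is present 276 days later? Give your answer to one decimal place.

1/t_eff = 1/t_phys + 1/t_biol = 1/87.4 + 1/266 = 0.015201 per day.
t_eff = 87.4 × 266 / (87.4 + 266) ≈ 65.785 days.
Remaining = 37.8 × (1/2)^(276/65.785) = 37.8 × (1/2)^4.1955 ≈ 2.0631 kBq.

2.1 kBq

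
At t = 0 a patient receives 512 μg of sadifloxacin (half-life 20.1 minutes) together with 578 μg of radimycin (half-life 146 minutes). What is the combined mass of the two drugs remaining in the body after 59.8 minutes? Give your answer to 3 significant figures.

500 μg

sadifloxacin: 512 × (1/2)^(59.8/20.1) = 512 × (1/2)^2.9751 ≈ 65.113 μg.
radimycin: 578 × (1/2)^(59.8/146) = 578 × (1/2)^0.40959 ≈ 435.14 μg.
Total = 65.113 + 435.14 ≈ 500.25 μg.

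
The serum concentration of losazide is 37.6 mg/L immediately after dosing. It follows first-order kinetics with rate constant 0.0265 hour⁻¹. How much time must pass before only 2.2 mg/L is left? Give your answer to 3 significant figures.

107 hours

t½ = ln 2 / λ = 0.69315 / 0.0265 ≈ 26.156 hours.
Fraction remaining = 2.2/37.6 ≈ 0.058511.
n = log₂(37.6/2.2) = ln(17.091)/ln 2 ≈ 4.0952 half-lives.
t = n × t½ = 4.0952 × 26.156 ≈ 107.11 hours.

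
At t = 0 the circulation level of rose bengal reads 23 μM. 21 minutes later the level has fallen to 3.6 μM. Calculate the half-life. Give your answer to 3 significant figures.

A/A₀ = 3.6/23 ≈ 0.15652.
n = log₂(6.3889) ≈ 2.6756 half-lives elapsed in 21 minutes.
t½ = 21/2.6756 ≈ 7.8488 minutes.

7.85 minutes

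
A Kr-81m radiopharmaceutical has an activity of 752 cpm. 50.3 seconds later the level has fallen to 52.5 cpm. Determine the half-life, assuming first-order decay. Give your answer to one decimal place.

13.1 seconds

A/A₀ = 52.5/752 ≈ 0.069814.
n = log₂(14.324) ≈ 3.8403 half-lives elapsed in 50.3 seconds.
t½ = 50.3/3.8403 ≈ 13.098 seconds.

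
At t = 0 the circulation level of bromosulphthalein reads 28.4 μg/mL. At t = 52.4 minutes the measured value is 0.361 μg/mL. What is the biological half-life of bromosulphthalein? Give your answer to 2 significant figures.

A/A₀ = 0.361/28.4 ≈ 0.012711.
n = log₂(78.67) ≈ 6.2977 half-lives elapsed in 52.4 minutes.
t½ = 52.4/6.2977 ≈ 8.3204 minutes.

8.3 minutes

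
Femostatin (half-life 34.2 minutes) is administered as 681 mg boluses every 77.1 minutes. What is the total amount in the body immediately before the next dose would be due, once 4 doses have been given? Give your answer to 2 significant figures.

180 mg

The 4 doses were given 308.4, 231.3, 154.2, 77.1 minutes ago.
Total = 681·(1/2)^(308.4/34.2) + 681·(1/2)^(231.3/34.2) + 681·(1/2)^(154.2/34.2) + 681·(1/2)^(77.1/34.2)
      = 1.314 + 6.2695 + 29.914 + 142.73 ≈ 180.23 mg.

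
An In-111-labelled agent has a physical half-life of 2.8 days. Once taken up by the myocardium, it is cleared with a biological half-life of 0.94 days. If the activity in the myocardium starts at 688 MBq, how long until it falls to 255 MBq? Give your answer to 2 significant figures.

1/t_eff = 1/t_phys + 1/t_biol = 1/2.8 + 1/0.94 = 1.421 per day.
t_eff = 2.8 × 0.94 / (2.8 + 0.94) ≈ 0.70374 days.
n = log₂(688/255) ≈ 1.4319; t = 1.4319 × 0.70374 ≈ 1.0077 days.

1.0 days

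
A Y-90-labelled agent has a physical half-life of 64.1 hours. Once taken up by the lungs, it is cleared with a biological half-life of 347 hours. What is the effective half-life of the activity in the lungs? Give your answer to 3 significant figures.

54.1 hours

1/t_eff = 1/t_phys + 1/t_biol = 1/64.1 + 1/347 = 0.018482 per hour.
t_eff = 64.1 × 347 / (64.1 + 347) ≈ 54.105 hours.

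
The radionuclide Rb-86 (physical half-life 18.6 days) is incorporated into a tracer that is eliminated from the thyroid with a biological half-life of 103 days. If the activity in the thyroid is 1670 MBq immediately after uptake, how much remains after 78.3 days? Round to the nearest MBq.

53 MBq

1/t_eff = 1/t_phys + 1/t_biol = 1/18.6 + 1/103 = 0.063472 per day.
t_eff = 18.6 × 103 / (18.6 + 103) ≈ 15.755 days.
Remaining = 1670 × (1/2)^(78.3/15.755) = 1670 × (1/2)^4.9699 ≈ 53.289 MBq.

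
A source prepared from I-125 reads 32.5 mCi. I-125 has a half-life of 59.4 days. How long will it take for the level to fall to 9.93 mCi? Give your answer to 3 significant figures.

102 days

Fraction remaining = 9.93/32.5 ≈ 0.30554.
n = log₂(32.5/9.93) = ln(3.2729)/ln 2 ≈ 1.7106 half-lives.
t = n × t½ = 1.7106 × 59.4 ≈ 101.61 days.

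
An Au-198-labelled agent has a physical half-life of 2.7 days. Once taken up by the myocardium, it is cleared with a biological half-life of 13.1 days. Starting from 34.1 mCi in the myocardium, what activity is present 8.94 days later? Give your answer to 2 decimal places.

2.14 mCi

1/t_eff = 1/t_phys + 1/t_biol = 1/2.7 + 1/13.1 = 0.44671 per day.
t_eff = 2.7 × 13.1 / (2.7 + 13.1) ≈ 2.2386 days.
Remaining = 34.1 × (1/2)^(8.94/2.2386) = 34.1 × (1/2)^3.9936 ≈ 2.1408 mCi.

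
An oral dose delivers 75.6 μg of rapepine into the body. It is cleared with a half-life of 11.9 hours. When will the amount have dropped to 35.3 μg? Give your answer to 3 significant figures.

Fraction remaining = 35.3/75.6 ≈ 0.46693.
n = log₂(75.6/35.3) = ln(2.1416)/ln 2 ≈ 1.0987 half-lives.
t = n × t½ = 1.0987 × 11.9 ≈ 13.075 hours.

13.1 hours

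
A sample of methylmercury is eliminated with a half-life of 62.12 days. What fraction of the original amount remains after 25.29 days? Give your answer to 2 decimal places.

n = 25.29/62.12 ≈ 0.40712 half-lives.
Fraction remaining = (1/2)^0.40712 ≈ 0.75413.

0.75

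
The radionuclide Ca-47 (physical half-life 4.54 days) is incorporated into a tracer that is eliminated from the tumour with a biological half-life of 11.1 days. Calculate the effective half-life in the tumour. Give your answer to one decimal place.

1/t_eff = 1/t_phys + 1/t_biol = 1/4.54 + 1/11.1 = 0.31035 per day.
t_eff = 4.54 × 11.1 / (4.54 + 11.1) ≈ 3.2221 days.

3.2 days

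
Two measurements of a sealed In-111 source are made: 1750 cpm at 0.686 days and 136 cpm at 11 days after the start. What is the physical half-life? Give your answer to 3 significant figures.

2.80 days

Over Δt = 11 − 0.686 = 10.314 days, the level fell by a factor of 1750/136 ≈ 12.868.
n = log₂(12.868) ≈ 3.6857 half-lives, so t½ = 10.314/3.6857 ≈ 2.7984 days.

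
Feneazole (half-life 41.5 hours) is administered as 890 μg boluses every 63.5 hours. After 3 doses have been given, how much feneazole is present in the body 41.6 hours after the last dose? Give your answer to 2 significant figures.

The 3 doses were given 168.6, 105.1, 41.6 hours ago.
Total = 890·(1/2)^(168.6/41.5) + 890·(1/2)^(105.1/41.5) + 890·(1/2)^(41.6/41.5)
      = 53.261 + 153.82 + 444.26 ≈ 651.34 μg.

650 μg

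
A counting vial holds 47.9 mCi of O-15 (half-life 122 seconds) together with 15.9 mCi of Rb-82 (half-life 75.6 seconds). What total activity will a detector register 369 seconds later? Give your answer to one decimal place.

6.4 mCi

O-15: 47.9 × (1/2)^(369/122) = 47.9 × (1/2)^3.0246 ≈ 5.8863 mCi.
Rb-82: 15.9 × (1/2)^(369/75.6) = 15.9 × (1/2)^4.881 ≈ 0.53962 mCi.
Total = 5.8863 + 0.53962 ≈ 6.4259 mCi.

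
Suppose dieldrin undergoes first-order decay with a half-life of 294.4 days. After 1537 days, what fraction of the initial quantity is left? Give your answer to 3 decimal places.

n = 1537/294.4 ≈ 5.2208 half-lives.
Fraction remaining = (1/2)^5.2208 ≈ 0.026816.

0.027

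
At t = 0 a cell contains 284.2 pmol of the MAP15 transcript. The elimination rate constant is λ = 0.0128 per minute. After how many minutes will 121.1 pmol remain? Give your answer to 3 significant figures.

66.6 minutes

t½ = ln 2 / λ = 0.69315 / 0.0128 ≈ 54.152 minutes.
Fraction remaining = 121.1/284.2 ≈ 0.42611.
n = log₂(284.2/121.1) = ln(2.3468)/ln 2 ≈ 1.2307 half-lives.
t = n × t½ = 1.2307 × 54.152 ≈ 66.645 minutes.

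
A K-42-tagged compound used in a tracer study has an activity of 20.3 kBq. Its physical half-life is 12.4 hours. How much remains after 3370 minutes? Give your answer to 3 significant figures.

Convert the elapsed time: 3370 minutes = 56.1667 hours.
Number of half-lives: n = 56.1667/12.4 ≈ 4.5296.
Remaining = 20.3 × (1/2)^4.5296 = 20.3 × 0.043298 ≈ 0.87894 kBq.

0.879 kBq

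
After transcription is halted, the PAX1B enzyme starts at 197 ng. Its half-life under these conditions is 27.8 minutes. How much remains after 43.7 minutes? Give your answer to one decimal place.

66.3 ng

Number of half-lives: n = 43.7/27.8 ≈ 1.5719.
Remaining = 197 × (1/2)^1.5719 = 197 × 0.33636 ≈ 66.262 ng.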